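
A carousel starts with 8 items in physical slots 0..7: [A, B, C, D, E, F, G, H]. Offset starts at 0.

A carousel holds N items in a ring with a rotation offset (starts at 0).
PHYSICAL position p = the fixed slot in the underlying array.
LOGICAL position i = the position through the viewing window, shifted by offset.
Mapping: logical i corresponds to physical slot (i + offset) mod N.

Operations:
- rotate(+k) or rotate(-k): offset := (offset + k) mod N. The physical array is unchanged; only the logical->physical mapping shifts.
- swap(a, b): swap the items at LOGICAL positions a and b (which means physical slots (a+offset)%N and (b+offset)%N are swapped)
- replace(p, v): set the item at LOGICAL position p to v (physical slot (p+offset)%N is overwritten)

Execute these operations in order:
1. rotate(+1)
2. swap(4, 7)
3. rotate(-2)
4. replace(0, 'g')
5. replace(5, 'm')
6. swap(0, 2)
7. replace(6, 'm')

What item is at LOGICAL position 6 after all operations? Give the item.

Answer: m

Derivation:
After op 1 (rotate(+1)): offset=1, physical=[A,B,C,D,E,F,G,H], logical=[B,C,D,E,F,G,H,A]
After op 2 (swap(4, 7)): offset=1, physical=[F,B,C,D,E,A,G,H], logical=[B,C,D,E,A,G,H,F]
After op 3 (rotate(-2)): offset=7, physical=[F,B,C,D,E,A,G,H], logical=[H,F,B,C,D,E,A,G]
After op 4 (replace(0, 'g')): offset=7, physical=[F,B,C,D,E,A,G,g], logical=[g,F,B,C,D,E,A,G]
After op 5 (replace(5, 'm')): offset=7, physical=[F,B,C,D,m,A,G,g], logical=[g,F,B,C,D,m,A,G]
After op 6 (swap(0, 2)): offset=7, physical=[F,g,C,D,m,A,G,B], logical=[B,F,g,C,D,m,A,G]
After op 7 (replace(6, 'm')): offset=7, physical=[F,g,C,D,m,m,G,B], logical=[B,F,g,C,D,m,m,G]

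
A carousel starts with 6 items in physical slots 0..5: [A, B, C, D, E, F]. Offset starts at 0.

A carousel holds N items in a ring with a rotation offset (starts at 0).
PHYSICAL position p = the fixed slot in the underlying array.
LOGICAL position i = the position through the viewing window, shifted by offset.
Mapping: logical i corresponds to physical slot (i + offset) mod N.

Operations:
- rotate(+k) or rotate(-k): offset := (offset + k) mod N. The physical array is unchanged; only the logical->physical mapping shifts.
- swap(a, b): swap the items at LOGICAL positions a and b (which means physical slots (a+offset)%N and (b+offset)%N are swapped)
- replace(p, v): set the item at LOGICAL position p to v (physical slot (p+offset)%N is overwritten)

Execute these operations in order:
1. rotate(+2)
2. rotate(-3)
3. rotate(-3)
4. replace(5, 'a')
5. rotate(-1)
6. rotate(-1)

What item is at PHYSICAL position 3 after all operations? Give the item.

After op 1 (rotate(+2)): offset=2, physical=[A,B,C,D,E,F], logical=[C,D,E,F,A,B]
After op 2 (rotate(-3)): offset=5, physical=[A,B,C,D,E,F], logical=[F,A,B,C,D,E]
After op 3 (rotate(-3)): offset=2, physical=[A,B,C,D,E,F], logical=[C,D,E,F,A,B]
After op 4 (replace(5, 'a')): offset=2, physical=[A,a,C,D,E,F], logical=[C,D,E,F,A,a]
After op 5 (rotate(-1)): offset=1, physical=[A,a,C,D,E,F], logical=[a,C,D,E,F,A]
After op 6 (rotate(-1)): offset=0, physical=[A,a,C,D,E,F], logical=[A,a,C,D,E,F]

Answer: D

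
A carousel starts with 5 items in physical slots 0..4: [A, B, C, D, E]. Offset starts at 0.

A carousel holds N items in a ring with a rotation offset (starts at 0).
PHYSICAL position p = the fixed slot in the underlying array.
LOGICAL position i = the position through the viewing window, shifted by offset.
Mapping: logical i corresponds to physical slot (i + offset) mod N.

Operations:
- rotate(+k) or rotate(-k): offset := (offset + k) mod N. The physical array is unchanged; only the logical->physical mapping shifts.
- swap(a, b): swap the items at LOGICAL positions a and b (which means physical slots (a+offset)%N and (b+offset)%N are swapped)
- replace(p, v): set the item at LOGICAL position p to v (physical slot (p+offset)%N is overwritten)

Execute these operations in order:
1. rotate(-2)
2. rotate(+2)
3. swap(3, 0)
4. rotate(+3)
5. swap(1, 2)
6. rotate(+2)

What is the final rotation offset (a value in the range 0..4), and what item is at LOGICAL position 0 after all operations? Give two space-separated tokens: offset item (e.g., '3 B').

After op 1 (rotate(-2)): offset=3, physical=[A,B,C,D,E], logical=[D,E,A,B,C]
After op 2 (rotate(+2)): offset=0, physical=[A,B,C,D,E], logical=[A,B,C,D,E]
After op 3 (swap(3, 0)): offset=0, physical=[D,B,C,A,E], logical=[D,B,C,A,E]
After op 4 (rotate(+3)): offset=3, physical=[D,B,C,A,E], logical=[A,E,D,B,C]
After op 5 (swap(1, 2)): offset=3, physical=[E,B,C,A,D], logical=[A,D,E,B,C]
After op 6 (rotate(+2)): offset=0, physical=[E,B,C,A,D], logical=[E,B,C,A,D]

Answer: 0 E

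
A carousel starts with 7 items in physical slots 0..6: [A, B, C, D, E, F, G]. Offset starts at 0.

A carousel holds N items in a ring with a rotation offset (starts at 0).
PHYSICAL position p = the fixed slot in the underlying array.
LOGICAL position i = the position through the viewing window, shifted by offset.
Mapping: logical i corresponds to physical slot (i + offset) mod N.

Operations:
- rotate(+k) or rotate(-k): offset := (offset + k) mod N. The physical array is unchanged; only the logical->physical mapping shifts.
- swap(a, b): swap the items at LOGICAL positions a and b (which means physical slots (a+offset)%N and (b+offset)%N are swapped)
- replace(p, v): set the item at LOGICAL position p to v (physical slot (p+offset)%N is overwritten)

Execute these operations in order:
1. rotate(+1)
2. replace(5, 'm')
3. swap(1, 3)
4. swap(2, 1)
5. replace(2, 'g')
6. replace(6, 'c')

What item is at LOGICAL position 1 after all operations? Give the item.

Answer: D

Derivation:
After op 1 (rotate(+1)): offset=1, physical=[A,B,C,D,E,F,G], logical=[B,C,D,E,F,G,A]
After op 2 (replace(5, 'm')): offset=1, physical=[A,B,C,D,E,F,m], logical=[B,C,D,E,F,m,A]
After op 3 (swap(1, 3)): offset=1, physical=[A,B,E,D,C,F,m], logical=[B,E,D,C,F,m,A]
After op 4 (swap(2, 1)): offset=1, physical=[A,B,D,E,C,F,m], logical=[B,D,E,C,F,m,A]
After op 5 (replace(2, 'g')): offset=1, physical=[A,B,D,g,C,F,m], logical=[B,D,g,C,F,m,A]
After op 6 (replace(6, 'c')): offset=1, physical=[c,B,D,g,C,F,m], logical=[B,D,g,C,F,m,c]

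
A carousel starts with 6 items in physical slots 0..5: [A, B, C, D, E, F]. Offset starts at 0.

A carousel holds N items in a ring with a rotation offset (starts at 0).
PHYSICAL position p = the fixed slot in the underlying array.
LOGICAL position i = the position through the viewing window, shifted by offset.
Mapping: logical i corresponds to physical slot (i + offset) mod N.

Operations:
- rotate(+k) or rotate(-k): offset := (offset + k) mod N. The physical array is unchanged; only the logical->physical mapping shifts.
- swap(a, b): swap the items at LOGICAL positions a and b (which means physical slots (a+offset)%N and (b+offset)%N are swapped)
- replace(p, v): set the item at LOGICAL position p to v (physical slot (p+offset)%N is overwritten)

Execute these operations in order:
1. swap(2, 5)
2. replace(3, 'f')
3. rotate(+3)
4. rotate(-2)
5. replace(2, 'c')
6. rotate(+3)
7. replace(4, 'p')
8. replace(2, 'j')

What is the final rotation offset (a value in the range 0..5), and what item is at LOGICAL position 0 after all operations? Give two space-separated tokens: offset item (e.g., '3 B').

After op 1 (swap(2, 5)): offset=0, physical=[A,B,F,D,E,C], logical=[A,B,F,D,E,C]
After op 2 (replace(3, 'f')): offset=0, physical=[A,B,F,f,E,C], logical=[A,B,F,f,E,C]
After op 3 (rotate(+3)): offset=3, physical=[A,B,F,f,E,C], logical=[f,E,C,A,B,F]
After op 4 (rotate(-2)): offset=1, physical=[A,B,F,f,E,C], logical=[B,F,f,E,C,A]
After op 5 (replace(2, 'c')): offset=1, physical=[A,B,F,c,E,C], logical=[B,F,c,E,C,A]
After op 6 (rotate(+3)): offset=4, physical=[A,B,F,c,E,C], logical=[E,C,A,B,F,c]
After op 7 (replace(4, 'p')): offset=4, physical=[A,B,p,c,E,C], logical=[E,C,A,B,p,c]
After op 8 (replace(2, 'j')): offset=4, physical=[j,B,p,c,E,C], logical=[E,C,j,B,p,c]

Answer: 4 E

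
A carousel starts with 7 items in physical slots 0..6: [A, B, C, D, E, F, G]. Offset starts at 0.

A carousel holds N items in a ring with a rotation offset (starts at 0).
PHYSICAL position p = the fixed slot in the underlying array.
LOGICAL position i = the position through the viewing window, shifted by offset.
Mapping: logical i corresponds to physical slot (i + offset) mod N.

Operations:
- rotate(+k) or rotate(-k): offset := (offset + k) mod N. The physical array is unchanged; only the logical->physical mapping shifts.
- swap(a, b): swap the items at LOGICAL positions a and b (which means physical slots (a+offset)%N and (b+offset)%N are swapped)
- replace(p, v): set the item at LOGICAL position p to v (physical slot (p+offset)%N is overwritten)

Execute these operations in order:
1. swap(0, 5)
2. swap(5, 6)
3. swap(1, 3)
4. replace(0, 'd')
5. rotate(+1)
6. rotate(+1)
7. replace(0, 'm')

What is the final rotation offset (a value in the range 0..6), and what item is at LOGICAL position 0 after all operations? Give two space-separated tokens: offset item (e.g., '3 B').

After op 1 (swap(0, 5)): offset=0, physical=[F,B,C,D,E,A,G], logical=[F,B,C,D,E,A,G]
After op 2 (swap(5, 6)): offset=0, physical=[F,B,C,D,E,G,A], logical=[F,B,C,D,E,G,A]
After op 3 (swap(1, 3)): offset=0, physical=[F,D,C,B,E,G,A], logical=[F,D,C,B,E,G,A]
After op 4 (replace(0, 'd')): offset=0, physical=[d,D,C,B,E,G,A], logical=[d,D,C,B,E,G,A]
After op 5 (rotate(+1)): offset=1, physical=[d,D,C,B,E,G,A], logical=[D,C,B,E,G,A,d]
After op 6 (rotate(+1)): offset=2, physical=[d,D,C,B,E,G,A], logical=[C,B,E,G,A,d,D]
After op 7 (replace(0, 'm')): offset=2, physical=[d,D,m,B,E,G,A], logical=[m,B,E,G,A,d,D]

Answer: 2 m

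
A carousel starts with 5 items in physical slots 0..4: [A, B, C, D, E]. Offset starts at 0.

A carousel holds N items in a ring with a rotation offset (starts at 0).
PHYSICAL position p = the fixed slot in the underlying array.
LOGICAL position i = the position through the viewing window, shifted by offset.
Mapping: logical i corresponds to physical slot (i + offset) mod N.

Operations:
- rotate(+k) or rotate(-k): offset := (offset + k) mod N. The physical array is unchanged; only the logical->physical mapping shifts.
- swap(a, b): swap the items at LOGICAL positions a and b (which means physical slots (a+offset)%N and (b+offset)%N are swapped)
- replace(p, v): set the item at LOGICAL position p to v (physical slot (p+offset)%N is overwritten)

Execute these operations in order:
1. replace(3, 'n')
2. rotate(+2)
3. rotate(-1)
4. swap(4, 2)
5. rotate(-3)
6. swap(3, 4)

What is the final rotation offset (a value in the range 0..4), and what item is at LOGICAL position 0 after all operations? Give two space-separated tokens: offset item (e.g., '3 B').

After op 1 (replace(3, 'n')): offset=0, physical=[A,B,C,n,E], logical=[A,B,C,n,E]
After op 2 (rotate(+2)): offset=2, physical=[A,B,C,n,E], logical=[C,n,E,A,B]
After op 3 (rotate(-1)): offset=1, physical=[A,B,C,n,E], logical=[B,C,n,E,A]
After op 4 (swap(4, 2)): offset=1, physical=[n,B,C,A,E], logical=[B,C,A,E,n]
After op 5 (rotate(-3)): offset=3, physical=[n,B,C,A,E], logical=[A,E,n,B,C]
After op 6 (swap(3, 4)): offset=3, physical=[n,C,B,A,E], logical=[A,E,n,C,B]

Answer: 3 A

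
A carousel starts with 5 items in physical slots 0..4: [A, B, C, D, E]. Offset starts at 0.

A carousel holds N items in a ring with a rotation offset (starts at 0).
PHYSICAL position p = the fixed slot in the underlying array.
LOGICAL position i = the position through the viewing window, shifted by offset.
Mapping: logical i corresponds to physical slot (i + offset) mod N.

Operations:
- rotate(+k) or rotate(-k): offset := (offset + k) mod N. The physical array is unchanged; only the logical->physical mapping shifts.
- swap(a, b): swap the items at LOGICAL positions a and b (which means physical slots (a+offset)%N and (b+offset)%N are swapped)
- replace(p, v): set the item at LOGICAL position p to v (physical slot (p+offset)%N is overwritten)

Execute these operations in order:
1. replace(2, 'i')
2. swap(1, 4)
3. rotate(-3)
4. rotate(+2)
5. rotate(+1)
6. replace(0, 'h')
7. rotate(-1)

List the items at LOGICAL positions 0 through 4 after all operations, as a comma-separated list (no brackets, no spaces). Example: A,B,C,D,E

Answer: B,h,E,i,D

Derivation:
After op 1 (replace(2, 'i')): offset=0, physical=[A,B,i,D,E], logical=[A,B,i,D,E]
After op 2 (swap(1, 4)): offset=0, physical=[A,E,i,D,B], logical=[A,E,i,D,B]
After op 3 (rotate(-3)): offset=2, physical=[A,E,i,D,B], logical=[i,D,B,A,E]
After op 4 (rotate(+2)): offset=4, physical=[A,E,i,D,B], logical=[B,A,E,i,D]
After op 5 (rotate(+1)): offset=0, physical=[A,E,i,D,B], logical=[A,E,i,D,B]
After op 6 (replace(0, 'h')): offset=0, physical=[h,E,i,D,B], logical=[h,E,i,D,B]
After op 7 (rotate(-1)): offset=4, physical=[h,E,i,D,B], logical=[B,h,E,i,D]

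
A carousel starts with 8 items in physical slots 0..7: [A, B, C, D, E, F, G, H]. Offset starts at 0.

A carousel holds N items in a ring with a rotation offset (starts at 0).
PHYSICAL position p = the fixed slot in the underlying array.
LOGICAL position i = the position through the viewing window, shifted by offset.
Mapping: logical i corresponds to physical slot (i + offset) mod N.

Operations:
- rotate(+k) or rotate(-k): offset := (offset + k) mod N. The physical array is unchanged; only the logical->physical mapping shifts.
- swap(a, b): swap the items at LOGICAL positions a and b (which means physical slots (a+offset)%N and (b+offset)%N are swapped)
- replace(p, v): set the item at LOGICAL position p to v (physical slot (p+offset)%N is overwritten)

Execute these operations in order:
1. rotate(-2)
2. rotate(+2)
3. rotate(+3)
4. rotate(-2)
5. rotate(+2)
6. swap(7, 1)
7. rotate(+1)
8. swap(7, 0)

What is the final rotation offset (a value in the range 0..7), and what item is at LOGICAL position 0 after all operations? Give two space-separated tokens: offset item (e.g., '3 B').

After op 1 (rotate(-2)): offset=6, physical=[A,B,C,D,E,F,G,H], logical=[G,H,A,B,C,D,E,F]
After op 2 (rotate(+2)): offset=0, physical=[A,B,C,D,E,F,G,H], logical=[A,B,C,D,E,F,G,H]
After op 3 (rotate(+3)): offset=3, physical=[A,B,C,D,E,F,G,H], logical=[D,E,F,G,H,A,B,C]
After op 4 (rotate(-2)): offset=1, physical=[A,B,C,D,E,F,G,H], logical=[B,C,D,E,F,G,H,A]
After op 5 (rotate(+2)): offset=3, physical=[A,B,C,D,E,F,G,H], logical=[D,E,F,G,H,A,B,C]
After op 6 (swap(7, 1)): offset=3, physical=[A,B,E,D,C,F,G,H], logical=[D,C,F,G,H,A,B,E]
After op 7 (rotate(+1)): offset=4, physical=[A,B,E,D,C,F,G,H], logical=[C,F,G,H,A,B,E,D]
After op 8 (swap(7, 0)): offset=4, physical=[A,B,E,C,D,F,G,H], logical=[D,F,G,H,A,B,E,C]

Answer: 4 D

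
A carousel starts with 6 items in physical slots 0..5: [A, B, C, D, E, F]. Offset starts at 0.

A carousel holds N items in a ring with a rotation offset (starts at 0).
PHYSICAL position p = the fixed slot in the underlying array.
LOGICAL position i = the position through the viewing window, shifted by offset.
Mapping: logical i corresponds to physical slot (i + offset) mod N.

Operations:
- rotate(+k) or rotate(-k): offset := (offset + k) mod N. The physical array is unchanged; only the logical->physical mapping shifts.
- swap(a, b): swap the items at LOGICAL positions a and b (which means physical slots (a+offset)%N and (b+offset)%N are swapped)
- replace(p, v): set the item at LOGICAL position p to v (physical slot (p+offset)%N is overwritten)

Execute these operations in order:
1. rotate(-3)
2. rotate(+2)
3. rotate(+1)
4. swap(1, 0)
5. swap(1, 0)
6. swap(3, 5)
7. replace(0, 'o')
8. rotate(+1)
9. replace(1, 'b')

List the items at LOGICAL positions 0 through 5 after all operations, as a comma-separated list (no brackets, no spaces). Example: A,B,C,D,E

Answer: B,b,F,E,D,o

Derivation:
After op 1 (rotate(-3)): offset=3, physical=[A,B,C,D,E,F], logical=[D,E,F,A,B,C]
After op 2 (rotate(+2)): offset=5, physical=[A,B,C,D,E,F], logical=[F,A,B,C,D,E]
After op 3 (rotate(+1)): offset=0, physical=[A,B,C,D,E,F], logical=[A,B,C,D,E,F]
After op 4 (swap(1, 0)): offset=0, physical=[B,A,C,D,E,F], logical=[B,A,C,D,E,F]
After op 5 (swap(1, 0)): offset=0, physical=[A,B,C,D,E,F], logical=[A,B,C,D,E,F]
After op 6 (swap(3, 5)): offset=0, physical=[A,B,C,F,E,D], logical=[A,B,C,F,E,D]
After op 7 (replace(0, 'o')): offset=0, physical=[o,B,C,F,E,D], logical=[o,B,C,F,E,D]
After op 8 (rotate(+1)): offset=1, physical=[o,B,C,F,E,D], logical=[B,C,F,E,D,o]
After op 9 (replace(1, 'b')): offset=1, physical=[o,B,b,F,E,D], logical=[B,b,F,E,D,o]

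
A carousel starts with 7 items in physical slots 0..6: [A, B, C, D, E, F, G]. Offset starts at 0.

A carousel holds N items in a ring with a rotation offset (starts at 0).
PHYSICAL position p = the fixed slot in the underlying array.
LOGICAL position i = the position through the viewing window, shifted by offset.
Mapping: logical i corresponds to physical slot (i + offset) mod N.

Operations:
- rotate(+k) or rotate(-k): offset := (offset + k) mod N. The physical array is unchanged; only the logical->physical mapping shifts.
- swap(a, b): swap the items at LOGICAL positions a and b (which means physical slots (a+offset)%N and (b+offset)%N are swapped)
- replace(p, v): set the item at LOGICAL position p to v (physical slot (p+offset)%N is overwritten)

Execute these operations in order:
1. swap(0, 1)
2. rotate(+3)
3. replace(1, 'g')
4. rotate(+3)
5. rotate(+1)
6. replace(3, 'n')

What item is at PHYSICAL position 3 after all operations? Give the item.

After op 1 (swap(0, 1)): offset=0, physical=[B,A,C,D,E,F,G], logical=[B,A,C,D,E,F,G]
After op 2 (rotate(+3)): offset=3, physical=[B,A,C,D,E,F,G], logical=[D,E,F,G,B,A,C]
After op 3 (replace(1, 'g')): offset=3, physical=[B,A,C,D,g,F,G], logical=[D,g,F,G,B,A,C]
After op 4 (rotate(+3)): offset=6, physical=[B,A,C,D,g,F,G], logical=[G,B,A,C,D,g,F]
After op 5 (rotate(+1)): offset=0, physical=[B,A,C,D,g,F,G], logical=[B,A,C,D,g,F,G]
After op 6 (replace(3, 'n')): offset=0, physical=[B,A,C,n,g,F,G], logical=[B,A,C,n,g,F,G]

Answer: n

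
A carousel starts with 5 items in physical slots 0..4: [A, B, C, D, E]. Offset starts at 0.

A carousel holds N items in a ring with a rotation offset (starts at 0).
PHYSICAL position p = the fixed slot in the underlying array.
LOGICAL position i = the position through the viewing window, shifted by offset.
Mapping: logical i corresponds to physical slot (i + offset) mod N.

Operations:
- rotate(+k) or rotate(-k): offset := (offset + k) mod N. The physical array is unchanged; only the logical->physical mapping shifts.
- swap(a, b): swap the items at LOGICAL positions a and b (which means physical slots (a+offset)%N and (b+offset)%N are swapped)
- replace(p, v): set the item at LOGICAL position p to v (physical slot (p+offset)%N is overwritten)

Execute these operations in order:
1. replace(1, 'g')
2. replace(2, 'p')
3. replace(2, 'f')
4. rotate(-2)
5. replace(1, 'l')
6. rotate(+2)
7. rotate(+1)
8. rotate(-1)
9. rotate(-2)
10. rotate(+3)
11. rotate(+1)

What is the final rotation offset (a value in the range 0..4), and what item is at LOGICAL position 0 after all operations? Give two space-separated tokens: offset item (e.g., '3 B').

Answer: 2 f

Derivation:
After op 1 (replace(1, 'g')): offset=0, physical=[A,g,C,D,E], logical=[A,g,C,D,E]
After op 2 (replace(2, 'p')): offset=0, physical=[A,g,p,D,E], logical=[A,g,p,D,E]
After op 3 (replace(2, 'f')): offset=0, physical=[A,g,f,D,E], logical=[A,g,f,D,E]
After op 4 (rotate(-2)): offset=3, physical=[A,g,f,D,E], logical=[D,E,A,g,f]
After op 5 (replace(1, 'l')): offset=3, physical=[A,g,f,D,l], logical=[D,l,A,g,f]
After op 6 (rotate(+2)): offset=0, physical=[A,g,f,D,l], logical=[A,g,f,D,l]
After op 7 (rotate(+1)): offset=1, physical=[A,g,f,D,l], logical=[g,f,D,l,A]
After op 8 (rotate(-1)): offset=0, physical=[A,g,f,D,l], logical=[A,g,f,D,l]
After op 9 (rotate(-2)): offset=3, physical=[A,g,f,D,l], logical=[D,l,A,g,f]
After op 10 (rotate(+3)): offset=1, physical=[A,g,f,D,l], logical=[g,f,D,l,A]
After op 11 (rotate(+1)): offset=2, physical=[A,g,f,D,l], logical=[f,D,l,A,g]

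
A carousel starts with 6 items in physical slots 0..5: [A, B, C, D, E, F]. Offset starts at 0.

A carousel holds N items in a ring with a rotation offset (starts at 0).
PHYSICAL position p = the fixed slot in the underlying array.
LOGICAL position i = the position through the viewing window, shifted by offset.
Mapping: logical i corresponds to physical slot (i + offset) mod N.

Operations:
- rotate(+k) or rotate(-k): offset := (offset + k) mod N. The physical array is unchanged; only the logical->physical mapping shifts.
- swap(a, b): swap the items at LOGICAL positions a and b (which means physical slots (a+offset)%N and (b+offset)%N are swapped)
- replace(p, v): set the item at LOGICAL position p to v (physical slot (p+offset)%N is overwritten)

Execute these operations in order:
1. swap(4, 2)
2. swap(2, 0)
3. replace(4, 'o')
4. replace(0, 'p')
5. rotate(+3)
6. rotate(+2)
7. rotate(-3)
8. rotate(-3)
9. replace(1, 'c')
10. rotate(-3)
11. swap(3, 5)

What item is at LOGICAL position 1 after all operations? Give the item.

Answer: D

Derivation:
After op 1 (swap(4, 2)): offset=0, physical=[A,B,E,D,C,F], logical=[A,B,E,D,C,F]
After op 2 (swap(2, 0)): offset=0, physical=[E,B,A,D,C,F], logical=[E,B,A,D,C,F]
After op 3 (replace(4, 'o')): offset=0, physical=[E,B,A,D,o,F], logical=[E,B,A,D,o,F]
After op 4 (replace(0, 'p')): offset=0, physical=[p,B,A,D,o,F], logical=[p,B,A,D,o,F]
After op 5 (rotate(+3)): offset=3, physical=[p,B,A,D,o,F], logical=[D,o,F,p,B,A]
After op 6 (rotate(+2)): offset=5, physical=[p,B,A,D,o,F], logical=[F,p,B,A,D,o]
After op 7 (rotate(-3)): offset=2, physical=[p,B,A,D,o,F], logical=[A,D,o,F,p,B]
After op 8 (rotate(-3)): offset=5, physical=[p,B,A,D,o,F], logical=[F,p,B,A,D,o]
After op 9 (replace(1, 'c')): offset=5, physical=[c,B,A,D,o,F], logical=[F,c,B,A,D,o]
After op 10 (rotate(-3)): offset=2, physical=[c,B,A,D,o,F], logical=[A,D,o,F,c,B]
After op 11 (swap(3, 5)): offset=2, physical=[c,F,A,D,o,B], logical=[A,D,o,B,c,F]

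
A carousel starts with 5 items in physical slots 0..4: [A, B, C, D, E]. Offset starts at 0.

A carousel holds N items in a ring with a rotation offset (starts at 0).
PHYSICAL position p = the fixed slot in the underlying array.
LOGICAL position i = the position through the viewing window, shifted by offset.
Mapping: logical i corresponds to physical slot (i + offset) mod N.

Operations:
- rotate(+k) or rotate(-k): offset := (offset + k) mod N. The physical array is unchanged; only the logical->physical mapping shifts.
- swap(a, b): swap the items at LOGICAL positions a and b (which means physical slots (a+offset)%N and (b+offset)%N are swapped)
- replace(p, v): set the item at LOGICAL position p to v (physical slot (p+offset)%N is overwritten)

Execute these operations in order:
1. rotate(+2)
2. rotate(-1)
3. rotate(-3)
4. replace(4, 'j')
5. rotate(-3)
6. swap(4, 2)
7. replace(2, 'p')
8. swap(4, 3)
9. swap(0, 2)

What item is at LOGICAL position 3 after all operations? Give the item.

Answer: j

Derivation:
After op 1 (rotate(+2)): offset=2, physical=[A,B,C,D,E], logical=[C,D,E,A,B]
After op 2 (rotate(-1)): offset=1, physical=[A,B,C,D,E], logical=[B,C,D,E,A]
After op 3 (rotate(-3)): offset=3, physical=[A,B,C,D,E], logical=[D,E,A,B,C]
After op 4 (replace(4, 'j')): offset=3, physical=[A,B,j,D,E], logical=[D,E,A,B,j]
After op 5 (rotate(-3)): offset=0, physical=[A,B,j,D,E], logical=[A,B,j,D,E]
After op 6 (swap(4, 2)): offset=0, physical=[A,B,E,D,j], logical=[A,B,E,D,j]
After op 7 (replace(2, 'p')): offset=0, physical=[A,B,p,D,j], logical=[A,B,p,D,j]
After op 8 (swap(4, 3)): offset=0, physical=[A,B,p,j,D], logical=[A,B,p,j,D]
After op 9 (swap(0, 2)): offset=0, physical=[p,B,A,j,D], logical=[p,B,A,j,D]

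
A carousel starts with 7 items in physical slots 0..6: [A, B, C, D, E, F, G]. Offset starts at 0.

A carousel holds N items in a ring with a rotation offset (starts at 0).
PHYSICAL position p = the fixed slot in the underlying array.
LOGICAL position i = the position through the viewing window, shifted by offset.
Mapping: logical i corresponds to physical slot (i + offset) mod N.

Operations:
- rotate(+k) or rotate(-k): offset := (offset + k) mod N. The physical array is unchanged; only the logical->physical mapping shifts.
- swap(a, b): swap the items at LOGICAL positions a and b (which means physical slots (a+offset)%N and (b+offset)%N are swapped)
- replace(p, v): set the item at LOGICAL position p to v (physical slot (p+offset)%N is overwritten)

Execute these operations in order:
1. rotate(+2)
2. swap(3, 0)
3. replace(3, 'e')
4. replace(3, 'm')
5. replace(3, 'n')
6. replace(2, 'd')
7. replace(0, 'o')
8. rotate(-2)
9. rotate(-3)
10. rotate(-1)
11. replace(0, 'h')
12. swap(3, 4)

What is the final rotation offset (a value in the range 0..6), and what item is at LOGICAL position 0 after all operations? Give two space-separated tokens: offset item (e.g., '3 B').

After op 1 (rotate(+2)): offset=2, physical=[A,B,C,D,E,F,G], logical=[C,D,E,F,G,A,B]
After op 2 (swap(3, 0)): offset=2, physical=[A,B,F,D,E,C,G], logical=[F,D,E,C,G,A,B]
After op 3 (replace(3, 'e')): offset=2, physical=[A,B,F,D,E,e,G], logical=[F,D,E,e,G,A,B]
After op 4 (replace(3, 'm')): offset=2, physical=[A,B,F,D,E,m,G], logical=[F,D,E,m,G,A,B]
After op 5 (replace(3, 'n')): offset=2, physical=[A,B,F,D,E,n,G], logical=[F,D,E,n,G,A,B]
After op 6 (replace(2, 'd')): offset=2, physical=[A,B,F,D,d,n,G], logical=[F,D,d,n,G,A,B]
After op 7 (replace(0, 'o')): offset=2, physical=[A,B,o,D,d,n,G], logical=[o,D,d,n,G,A,B]
After op 8 (rotate(-2)): offset=0, physical=[A,B,o,D,d,n,G], logical=[A,B,o,D,d,n,G]
After op 9 (rotate(-3)): offset=4, physical=[A,B,o,D,d,n,G], logical=[d,n,G,A,B,o,D]
After op 10 (rotate(-1)): offset=3, physical=[A,B,o,D,d,n,G], logical=[D,d,n,G,A,B,o]
After op 11 (replace(0, 'h')): offset=3, physical=[A,B,o,h,d,n,G], logical=[h,d,n,G,A,B,o]
After op 12 (swap(3, 4)): offset=3, physical=[G,B,o,h,d,n,A], logical=[h,d,n,A,G,B,o]

Answer: 3 h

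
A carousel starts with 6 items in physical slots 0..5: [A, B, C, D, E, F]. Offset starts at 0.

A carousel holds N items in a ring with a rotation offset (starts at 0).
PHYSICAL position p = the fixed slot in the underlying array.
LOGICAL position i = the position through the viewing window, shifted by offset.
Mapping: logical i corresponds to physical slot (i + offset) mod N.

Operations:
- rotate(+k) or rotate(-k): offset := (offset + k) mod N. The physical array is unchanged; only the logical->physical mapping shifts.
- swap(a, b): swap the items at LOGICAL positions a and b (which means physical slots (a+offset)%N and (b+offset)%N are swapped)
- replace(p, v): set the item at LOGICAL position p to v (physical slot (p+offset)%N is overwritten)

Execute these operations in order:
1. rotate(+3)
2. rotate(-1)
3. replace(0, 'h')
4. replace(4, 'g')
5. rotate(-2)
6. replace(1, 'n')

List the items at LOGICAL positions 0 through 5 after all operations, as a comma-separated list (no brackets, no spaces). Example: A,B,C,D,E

After op 1 (rotate(+3)): offset=3, physical=[A,B,C,D,E,F], logical=[D,E,F,A,B,C]
After op 2 (rotate(-1)): offset=2, physical=[A,B,C,D,E,F], logical=[C,D,E,F,A,B]
After op 3 (replace(0, 'h')): offset=2, physical=[A,B,h,D,E,F], logical=[h,D,E,F,A,B]
After op 4 (replace(4, 'g')): offset=2, physical=[g,B,h,D,E,F], logical=[h,D,E,F,g,B]
After op 5 (rotate(-2)): offset=0, physical=[g,B,h,D,E,F], logical=[g,B,h,D,E,F]
After op 6 (replace(1, 'n')): offset=0, physical=[g,n,h,D,E,F], logical=[g,n,h,D,E,F]

Answer: g,n,h,D,E,F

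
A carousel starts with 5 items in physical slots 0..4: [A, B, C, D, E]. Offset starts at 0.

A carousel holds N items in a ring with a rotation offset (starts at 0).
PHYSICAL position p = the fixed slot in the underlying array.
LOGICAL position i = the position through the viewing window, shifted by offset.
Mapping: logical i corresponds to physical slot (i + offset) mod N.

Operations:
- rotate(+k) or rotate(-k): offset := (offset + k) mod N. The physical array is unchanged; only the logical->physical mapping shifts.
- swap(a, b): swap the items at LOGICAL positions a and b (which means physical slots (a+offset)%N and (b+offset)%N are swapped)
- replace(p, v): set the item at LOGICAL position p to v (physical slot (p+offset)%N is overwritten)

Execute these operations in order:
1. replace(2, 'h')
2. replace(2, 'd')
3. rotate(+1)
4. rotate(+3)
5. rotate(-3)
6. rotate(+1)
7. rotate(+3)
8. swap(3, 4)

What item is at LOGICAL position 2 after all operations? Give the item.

Answer: d

Derivation:
After op 1 (replace(2, 'h')): offset=0, physical=[A,B,h,D,E], logical=[A,B,h,D,E]
After op 2 (replace(2, 'd')): offset=0, physical=[A,B,d,D,E], logical=[A,B,d,D,E]
After op 3 (rotate(+1)): offset=1, physical=[A,B,d,D,E], logical=[B,d,D,E,A]
After op 4 (rotate(+3)): offset=4, physical=[A,B,d,D,E], logical=[E,A,B,d,D]
After op 5 (rotate(-3)): offset=1, physical=[A,B,d,D,E], logical=[B,d,D,E,A]
After op 6 (rotate(+1)): offset=2, physical=[A,B,d,D,E], logical=[d,D,E,A,B]
After op 7 (rotate(+3)): offset=0, physical=[A,B,d,D,E], logical=[A,B,d,D,E]
After op 8 (swap(3, 4)): offset=0, physical=[A,B,d,E,D], logical=[A,B,d,E,D]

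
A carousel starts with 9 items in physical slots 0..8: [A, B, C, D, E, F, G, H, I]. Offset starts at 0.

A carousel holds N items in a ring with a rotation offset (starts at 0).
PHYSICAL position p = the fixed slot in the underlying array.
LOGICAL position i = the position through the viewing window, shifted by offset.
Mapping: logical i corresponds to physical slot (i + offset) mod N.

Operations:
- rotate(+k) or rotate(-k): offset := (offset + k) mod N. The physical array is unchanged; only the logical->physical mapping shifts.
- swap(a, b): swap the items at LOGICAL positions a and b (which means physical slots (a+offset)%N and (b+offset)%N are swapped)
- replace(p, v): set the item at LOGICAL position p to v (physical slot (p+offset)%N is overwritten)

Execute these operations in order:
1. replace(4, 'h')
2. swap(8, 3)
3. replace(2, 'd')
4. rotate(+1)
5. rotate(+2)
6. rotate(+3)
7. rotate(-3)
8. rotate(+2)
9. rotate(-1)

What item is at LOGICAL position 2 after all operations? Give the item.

After op 1 (replace(4, 'h')): offset=0, physical=[A,B,C,D,h,F,G,H,I], logical=[A,B,C,D,h,F,G,H,I]
After op 2 (swap(8, 3)): offset=0, physical=[A,B,C,I,h,F,G,H,D], logical=[A,B,C,I,h,F,G,H,D]
After op 3 (replace(2, 'd')): offset=0, physical=[A,B,d,I,h,F,G,H,D], logical=[A,B,d,I,h,F,G,H,D]
After op 4 (rotate(+1)): offset=1, physical=[A,B,d,I,h,F,G,H,D], logical=[B,d,I,h,F,G,H,D,A]
After op 5 (rotate(+2)): offset=3, physical=[A,B,d,I,h,F,G,H,D], logical=[I,h,F,G,H,D,A,B,d]
After op 6 (rotate(+3)): offset=6, physical=[A,B,d,I,h,F,G,H,D], logical=[G,H,D,A,B,d,I,h,F]
After op 7 (rotate(-3)): offset=3, physical=[A,B,d,I,h,F,G,H,D], logical=[I,h,F,G,H,D,A,B,d]
After op 8 (rotate(+2)): offset=5, physical=[A,B,d,I,h,F,G,H,D], logical=[F,G,H,D,A,B,d,I,h]
After op 9 (rotate(-1)): offset=4, physical=[A,B,d,I,h,F,G,H,D], logical=[h,F,G,H,D,A,B,d,I]

Answer: G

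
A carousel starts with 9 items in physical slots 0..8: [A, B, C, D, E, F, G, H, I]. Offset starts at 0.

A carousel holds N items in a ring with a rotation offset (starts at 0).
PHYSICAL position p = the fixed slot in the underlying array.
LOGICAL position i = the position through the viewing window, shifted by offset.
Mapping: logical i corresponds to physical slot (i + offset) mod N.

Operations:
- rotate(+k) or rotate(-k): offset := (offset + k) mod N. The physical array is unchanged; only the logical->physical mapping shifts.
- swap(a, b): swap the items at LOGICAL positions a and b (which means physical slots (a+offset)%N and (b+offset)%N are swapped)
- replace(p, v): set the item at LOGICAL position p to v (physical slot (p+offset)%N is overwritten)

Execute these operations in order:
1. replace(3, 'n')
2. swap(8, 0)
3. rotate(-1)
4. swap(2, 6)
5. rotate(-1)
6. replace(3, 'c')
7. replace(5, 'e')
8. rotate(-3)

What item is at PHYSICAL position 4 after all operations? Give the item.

Answer: E

Derivation:
After op 1 (replace(3, 'n')): offset=0, physical=[A,B,C,n,E,F,G,H,I], logical=[A,B,C,n,E,F,G,H,I]
After op 2 (swap(8, 0)): offset=0, physical=[I,B,C,n,E,F,G,H,A], logical=[I,B,C,n,E,F,G,H,A]
After op 3 (rotate(-1)): offset=8, physical=[I,B,C,n,E,F,G,H,A], logical=[A,I,B,C,n,E,F,G,H]
After op 4 (swap(2, 6)): offset=8, physical=[I,F,C,n,E,B,G,H,A], logical=[A,I,F,C,n,E,B,G,H]
After op 5 (rotate(-1)): offset=7, physical=[I,F,C,n,E,B,G,H,A], logical=[H,A,I,F,C,n,E,B,G]
After op 6 (replace(3, 'c')): offset=7, physical=[I,c,C,n,E,B,G,H,A], logical=[H,A,I,c,C,n,E,B,G]
After op 7 (replace(5, 'e')): offset=7, physical=[I,c,C,e,E,B,G,H,A], logical=[H,A,I,c,C,e,E,B,G]
After op 8 (rotate(-3)): offset=4, physical=[I,c,C,e,E,B,G,H,A], logical=[E,B,G,H,A,I,c,C,e]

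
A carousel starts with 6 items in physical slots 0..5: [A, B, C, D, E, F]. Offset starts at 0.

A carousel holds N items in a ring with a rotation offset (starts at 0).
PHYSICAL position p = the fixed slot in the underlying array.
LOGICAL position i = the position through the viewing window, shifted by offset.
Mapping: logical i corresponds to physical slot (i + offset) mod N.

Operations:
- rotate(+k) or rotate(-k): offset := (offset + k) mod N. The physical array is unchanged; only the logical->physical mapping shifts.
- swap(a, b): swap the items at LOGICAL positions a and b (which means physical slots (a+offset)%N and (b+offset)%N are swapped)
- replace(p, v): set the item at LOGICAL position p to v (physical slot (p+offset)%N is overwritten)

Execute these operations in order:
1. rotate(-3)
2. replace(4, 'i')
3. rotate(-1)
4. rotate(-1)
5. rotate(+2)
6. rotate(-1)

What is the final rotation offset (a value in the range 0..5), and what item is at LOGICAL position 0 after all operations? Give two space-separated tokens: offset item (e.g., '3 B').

After op 1 (rotate(-3)): offset=3, physical=[A,B,C,D,E,F], logical=[D,E,F,A,B,C]
After op 2 (replace(4, 'i')): offset=3, physical=[A,i,C,D,E,F], logical=[D,E,F,A,i,C]
After op 3 (rotate(-1)): offset=2, physical=[A,i,C,D,E,F], logical=[C,D,E,F,A,i]
After op 4 (rotate(-1)): offset=1, physical=[A,i,C,D,E,F], logical=[i,C,D,E,F,A]
After op 5 (rotate(+2)): offset=3, physical=[A,i,C,D,E,F], logical=[D,E,F,A,i,C]
After op 6 (rotate(-1)): offset=2, physical=[A,i,C,D,E,F], logical=[C,D,E,F,A,i]

Answer: 2 C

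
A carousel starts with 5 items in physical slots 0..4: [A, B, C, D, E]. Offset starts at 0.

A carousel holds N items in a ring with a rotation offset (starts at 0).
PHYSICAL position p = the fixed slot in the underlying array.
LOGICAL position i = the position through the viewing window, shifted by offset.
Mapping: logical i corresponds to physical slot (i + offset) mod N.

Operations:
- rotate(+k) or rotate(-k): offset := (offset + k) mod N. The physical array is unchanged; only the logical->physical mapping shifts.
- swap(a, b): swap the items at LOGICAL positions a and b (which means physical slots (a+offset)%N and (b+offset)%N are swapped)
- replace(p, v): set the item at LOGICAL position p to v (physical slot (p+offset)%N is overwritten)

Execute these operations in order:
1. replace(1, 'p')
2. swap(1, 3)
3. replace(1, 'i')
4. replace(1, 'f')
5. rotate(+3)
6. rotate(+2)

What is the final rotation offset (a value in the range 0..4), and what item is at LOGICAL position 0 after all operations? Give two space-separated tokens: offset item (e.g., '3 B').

After op 1 (replace(1, 'p')): offset=0, physical=[A,p,C,D,E], logical=[A,p,C,D,E]
After op 2 (swap(1, 3)): offset=0, physical=[A,D,C,p,E], logical=[A,D,C,p,E]
After op 3 (replace(1, 'i')): offset=0, physical=[A,i,C,p,E], logical=[A,i,C,p,E]
After op 4 (replace(1, 'f')): offset=0, physical=[A,f,C,p,E], logical=[A,f,C,p,E]
After op 5 (rotate(+3)): offset=3, physical=[A,f,C,p,E], logical=[p,E,A,f,C]
After op 6 (rotate(+2)): offset=0, physical=[A,f,C,p,E], logical=[A,f,C,p,E]

Answer: 0 A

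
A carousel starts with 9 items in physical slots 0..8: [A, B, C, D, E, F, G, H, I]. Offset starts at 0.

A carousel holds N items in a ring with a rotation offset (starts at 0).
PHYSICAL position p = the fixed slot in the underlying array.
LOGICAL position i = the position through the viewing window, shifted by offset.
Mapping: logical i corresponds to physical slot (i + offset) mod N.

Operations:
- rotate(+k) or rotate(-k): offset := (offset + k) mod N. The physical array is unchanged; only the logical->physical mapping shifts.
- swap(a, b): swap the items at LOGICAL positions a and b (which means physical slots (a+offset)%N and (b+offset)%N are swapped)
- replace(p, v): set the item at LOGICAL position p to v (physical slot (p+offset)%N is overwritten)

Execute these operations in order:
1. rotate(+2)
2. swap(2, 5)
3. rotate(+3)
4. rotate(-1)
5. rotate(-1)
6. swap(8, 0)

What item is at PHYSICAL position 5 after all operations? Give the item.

Answer: F

Derivation:
After op 1 (rotate(+2)): offset=2, physical=[A,B,C,D,E,F,G,H,I], logical=[C,D,E,F,G,H,I,A,B]
After op 2 (swap(2, 5)): offset=2, physical=[A,B,C,D,H,F,G,E,I], logical=[C,D,H,F,G,E,I,A,B]
After op 3 (rotate(+3)): offset=5, physical=[A,B,C,D,H,F,G,E,I], logical=[F,G,E,I,A,B,C,D,H]
After op 4 (rotate(-1)): offset=4, physical=[A,B,C,D,H,F,G,E,I], logical=[H,F,G,E,I,A,B,C,D]
After op 5 (rotate(-1)): offset=3, physical=[A,B,C,D,H,F,G,E,I], logical=[D,H,F,G,E,I,A,B,C]
After op 6 (swap(8, 0)): offset=3, physical=[A,B,D,C,H,F,G,E,I], logical=[C,H,F,G,E,I,A,B,D]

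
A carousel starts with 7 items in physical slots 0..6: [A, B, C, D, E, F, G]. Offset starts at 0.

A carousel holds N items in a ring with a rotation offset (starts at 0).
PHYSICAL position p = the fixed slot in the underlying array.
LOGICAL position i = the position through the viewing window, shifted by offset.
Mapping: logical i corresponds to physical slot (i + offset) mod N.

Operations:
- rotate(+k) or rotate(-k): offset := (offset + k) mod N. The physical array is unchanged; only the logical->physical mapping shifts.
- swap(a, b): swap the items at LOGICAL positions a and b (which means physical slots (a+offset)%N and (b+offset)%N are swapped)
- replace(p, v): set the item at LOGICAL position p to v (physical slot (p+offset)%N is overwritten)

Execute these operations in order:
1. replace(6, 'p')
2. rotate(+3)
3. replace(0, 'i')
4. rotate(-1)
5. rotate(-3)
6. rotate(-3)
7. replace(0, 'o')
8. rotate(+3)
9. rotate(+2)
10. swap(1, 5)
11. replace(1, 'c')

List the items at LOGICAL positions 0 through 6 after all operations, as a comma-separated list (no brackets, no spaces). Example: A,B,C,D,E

After op 1 (replace(6, 'p')): offset=0, physical=[A,B,C,D,E,F,p], logical=[A,B,C,D,E,F,p]
After op 2 (rotate(+3)): offset=3, physical=[A,B,C,D,E,F,p], logical=[D,E,F,p,A,B,C]
After op 3 (replace(0, 'i')): offset=3, physical=[A,B,C,i,E,F,p], logical=[i,E,F,p,A,B,C]
After op 4 (rotate(-1)): offset=2, physical=[A,B,C,i,E,F,p], logical=[C,i,E,F,p,A,B]
After op 5 (rotate(-3)): offset=6, physical=[A,B,C,i,E,F,p], logical=[p,A,B,C,i,E,F]
After op 6 (rotate(-3)): offset=3, physical=[A,B,C,i,E,F,p], logical=[i,E,F,p,A,B,C]
After op 7 (replace(0, 'o')): offset=3, physical=[A,B,C,o,E,F,p], logical=[o,E,F,p,A,B,C]
After op 8 (rotate(+3)): offset=6, physical=[A,B,C,o,E,F,p], logical=[p,A,B,C,o,E,F]
After op 9 (rotate(+2)): offset=1, physical=[A,B,C,o,E,F,p], logical=[B,C,o,E,F,p,A]
After op 10 (swap(1, 5)): offset=1, physical=[A,B,p,o,E,F,C], logical=[B,p,o,E,F,C,A]
After op 11 (replace(1, 'c')): offset=1, physical=[A,B,c,o,E,F,C], logical=[B,c,o,E,F,C,A]

Answer: B,c,o,E,F,C,A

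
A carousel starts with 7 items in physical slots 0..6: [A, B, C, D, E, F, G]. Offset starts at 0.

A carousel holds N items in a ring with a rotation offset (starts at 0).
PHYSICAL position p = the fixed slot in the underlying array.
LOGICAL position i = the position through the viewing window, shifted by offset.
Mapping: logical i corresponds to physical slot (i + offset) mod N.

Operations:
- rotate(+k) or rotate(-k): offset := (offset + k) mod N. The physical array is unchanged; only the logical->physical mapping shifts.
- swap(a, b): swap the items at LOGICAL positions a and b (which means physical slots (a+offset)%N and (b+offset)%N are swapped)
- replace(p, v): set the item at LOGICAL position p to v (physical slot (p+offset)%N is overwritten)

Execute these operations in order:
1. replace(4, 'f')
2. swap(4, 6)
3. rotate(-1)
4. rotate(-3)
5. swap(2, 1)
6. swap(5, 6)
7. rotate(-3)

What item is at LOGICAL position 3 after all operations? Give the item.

Answer: D

Derivation:
After op 1 (replace(4, 'f')): offset=0, physical=[A,B,C,D,f,F,G], logical=[A,B,C,D,f,F,G]
After op 2 (swap(4, 6)): offset=0, physical=[A,B,C,D,G,F,f], logical=[A,B,C,D,G,F,f]
After op 3 (rotate(-1)): offset=6, physical=[A,B,C,D,G,F,f], logical=[f,A,B,C,D,G,F]
After op 4 (rotate(-3)): offset=3, physical=[A,B,C,D,G,F,f], logical=[D,G,F,f,A,B,C]
After op 5 (swap(2, 1)): offset=3, physical=[A,B,C,D,F,G,f], logical=[D,F,G,f,A,B,C]
After op 6 (swap(5, 6)): offset=3, physical=[A,C,B,D,F,G,f], logical=[D,F,G,f,A,C,B]
After op 7 (rotate(-3)): offset=0, physical=[A,C,B,D,F,G,f], logical=[A,C,B,D,F,G,f]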